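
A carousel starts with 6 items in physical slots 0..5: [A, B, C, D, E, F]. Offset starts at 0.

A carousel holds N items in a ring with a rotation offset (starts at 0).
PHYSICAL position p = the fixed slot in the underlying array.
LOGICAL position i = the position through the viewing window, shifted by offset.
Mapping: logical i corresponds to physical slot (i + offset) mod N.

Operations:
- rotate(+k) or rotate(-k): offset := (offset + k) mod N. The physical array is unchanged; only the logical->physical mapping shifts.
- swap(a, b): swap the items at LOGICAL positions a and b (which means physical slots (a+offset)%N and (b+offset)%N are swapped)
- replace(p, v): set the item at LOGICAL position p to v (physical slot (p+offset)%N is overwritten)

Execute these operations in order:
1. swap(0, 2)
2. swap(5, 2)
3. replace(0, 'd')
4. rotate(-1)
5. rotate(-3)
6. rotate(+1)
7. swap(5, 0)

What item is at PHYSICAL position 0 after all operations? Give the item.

Answer: d

Derivation:
After op 1 (swap(0, 2)): offset=0, physical=[C,B,A,D,E,F], logical=[C,B,A,D,E,F]
After op 2 (swap(5, 2)): offset=0, physical=[C,B,F,D,E,A], logical=[C,B,F,D,E,A]
After op 3 (replace(0, 'd')): offset=0, physical=[d,B,F,D,E,A], logical=[d,B,F,D,E,A]
After op 4 (rotate(-1)): offset=5, physical=[d,B,F,D,E,A], logical=[A,d,B,F,D,E]
After op 5 (rotate(-3)): offset=2, physical=[d,B,F,D,E,A], logical=[F,D,E,A,d,B]
After op 6 (rotate(+1)): offset=3, physical=[d,B,F,D,E,A], logical=[D,E,A,d,B,F]
After op 7 (swap(5, 0)): offset=3, physical=[d,B,D,F,E,A], logical=[F,E,A,d,B,D]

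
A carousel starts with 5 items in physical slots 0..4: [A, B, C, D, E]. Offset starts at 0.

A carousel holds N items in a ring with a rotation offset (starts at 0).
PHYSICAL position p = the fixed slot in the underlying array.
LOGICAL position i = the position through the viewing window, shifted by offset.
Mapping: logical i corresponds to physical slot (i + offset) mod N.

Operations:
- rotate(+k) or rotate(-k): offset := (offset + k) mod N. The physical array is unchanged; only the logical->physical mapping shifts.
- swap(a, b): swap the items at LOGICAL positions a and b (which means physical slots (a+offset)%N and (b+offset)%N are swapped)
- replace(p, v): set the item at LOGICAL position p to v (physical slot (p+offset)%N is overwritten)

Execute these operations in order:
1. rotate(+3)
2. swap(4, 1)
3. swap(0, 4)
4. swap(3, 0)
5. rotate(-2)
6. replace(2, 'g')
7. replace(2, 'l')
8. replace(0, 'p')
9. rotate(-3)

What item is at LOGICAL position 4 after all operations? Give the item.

After op 1 (rotate(+3)): offset=3, physical=[A,B,C,D,E], logical=[D,E,A,B,C]
After op 2 (swap(4, 1)): offset=3, physical=[A,B,E,D,C], logical=[D,C,A,B,E]
After op 3 (swap(0, 4)): offset=3, physical=[A,B,D,E,C], logical=[E,C,A,B,D]
After op 4 (swap(3, 0)): offset=3, physical=[A,E,D,B,C], logical=[B,C,A,E,D]
After op 5 (rotate(-2)): offset=1, physical=[A,E,D,B,C], logical=[E,D,B,C,A]
After op 6 (replace(2, 'g')): offset=1, physical=[A,E,D,g,C], logical=[E,D,g,C,A]
After op 7 (replace(2, 'l')): offset=1, physical=[A,E,D,l,C], logical=[E,D,l,C,A]
After op 8 (replace(0, 'p')): offset=1, physical=[A,p,D,l,C], logical=[p,D,l,C,A]
After op 9 (rotate(-3)): offset=3, physical=[A,p,D,l,C], logical=[l,C,A,p,D]

Answer: D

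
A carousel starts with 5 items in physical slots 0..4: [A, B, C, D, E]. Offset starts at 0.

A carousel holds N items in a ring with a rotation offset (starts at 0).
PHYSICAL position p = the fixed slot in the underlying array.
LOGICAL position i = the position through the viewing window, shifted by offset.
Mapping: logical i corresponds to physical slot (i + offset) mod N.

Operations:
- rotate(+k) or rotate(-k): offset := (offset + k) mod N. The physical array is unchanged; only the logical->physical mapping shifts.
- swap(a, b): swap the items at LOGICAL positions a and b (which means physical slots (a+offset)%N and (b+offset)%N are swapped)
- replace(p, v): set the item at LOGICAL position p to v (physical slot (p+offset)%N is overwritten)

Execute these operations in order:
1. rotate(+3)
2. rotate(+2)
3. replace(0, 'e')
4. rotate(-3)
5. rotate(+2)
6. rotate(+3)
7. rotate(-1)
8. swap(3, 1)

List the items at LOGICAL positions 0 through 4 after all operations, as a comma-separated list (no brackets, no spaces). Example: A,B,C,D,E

After op 1 (rotate(+3)): offset=3, physical=[A,B,C,D,E], logical=[D,E,A,B,C]
After op 2 (rotate(+2)): offset=0, physical=[A,B,C,D,E], logical=[A,B,C,D,E]
After op 3 (replace(0, 'e')): offset=0, physical=[e,B,C,D,E], logical=[e,B,C,D,E]
After op 4 (rotate(-3)): offset=2, physical=[e,B,C,D,E], logical=[C,D,E,e,B]
After op 5 (rotate(+2)): offset=4, physical=[e,B,C,D,E], logical=[E,e,B,C,D]
After op 6 (rotate(+3)): offset=2, physical=[e,B,C,D,E], logical=[C,D,E,e,B]
After op 7 (rotate(-1)): offset=1, physical=[e,B,C,D,E], logical=[B,C,D,E,e]
After op 8 (swap(3, 1)): offset=1, physical=[e,B,E,D,C], logical=[B,E,D,C,e]

Answer: B,E,D,C,e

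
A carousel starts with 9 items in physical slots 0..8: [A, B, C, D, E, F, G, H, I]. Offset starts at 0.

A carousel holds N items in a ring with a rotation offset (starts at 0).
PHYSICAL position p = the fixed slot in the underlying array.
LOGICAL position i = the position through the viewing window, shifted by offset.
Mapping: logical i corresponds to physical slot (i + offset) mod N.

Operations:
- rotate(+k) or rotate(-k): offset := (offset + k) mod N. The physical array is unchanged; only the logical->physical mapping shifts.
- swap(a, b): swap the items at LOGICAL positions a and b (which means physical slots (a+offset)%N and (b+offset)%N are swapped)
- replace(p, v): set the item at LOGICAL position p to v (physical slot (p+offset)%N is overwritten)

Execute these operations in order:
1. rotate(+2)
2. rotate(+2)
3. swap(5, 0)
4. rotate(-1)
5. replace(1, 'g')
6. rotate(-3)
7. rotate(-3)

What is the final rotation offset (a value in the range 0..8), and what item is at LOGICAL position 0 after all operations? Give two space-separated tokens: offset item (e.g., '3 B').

After op 1 (rotate(+2)): offset=2, physical=[A,B,C,D,E,F,G,H,I], logical=[C,D,E,F,G,H,I,A,B]
After op 2 (rotate(+2)): offset=4, physical=[A,B,C,D,E,F,G,H,I], logical=[E,F,G,H,I,A,B,C,D]
After op 3 (swap(5, 0)): offset=4, physical=[E,B,C,D,A,F,G,H,I], logical=[A,F,G,H,I,E,B,C,D]
After op 4 (rotate(-1)): offset=3, physical=[E,B,C,D,A,F,G,H,I], logical=[D,A,F,G,H,I,E,B,C]
After op 5 (replace(1, 'g')): offset=3, physical=[E,B,C,D,g,F,G,H,I], logical=[D,g,F,G,H,I,E,B,C]
After op 6 (rotate(-3)): offset=0, physical=[E,B,C,D,g,F,G,H,I], logical=[E,B,C,D,g,F,G,H,I]
After op 7 (rotate(-3)): offset=6, physical=[E,B,C,D,g,F,G,H,I], logical=[G,H,I,E,B,C,D,g,F]

Answer: 6 G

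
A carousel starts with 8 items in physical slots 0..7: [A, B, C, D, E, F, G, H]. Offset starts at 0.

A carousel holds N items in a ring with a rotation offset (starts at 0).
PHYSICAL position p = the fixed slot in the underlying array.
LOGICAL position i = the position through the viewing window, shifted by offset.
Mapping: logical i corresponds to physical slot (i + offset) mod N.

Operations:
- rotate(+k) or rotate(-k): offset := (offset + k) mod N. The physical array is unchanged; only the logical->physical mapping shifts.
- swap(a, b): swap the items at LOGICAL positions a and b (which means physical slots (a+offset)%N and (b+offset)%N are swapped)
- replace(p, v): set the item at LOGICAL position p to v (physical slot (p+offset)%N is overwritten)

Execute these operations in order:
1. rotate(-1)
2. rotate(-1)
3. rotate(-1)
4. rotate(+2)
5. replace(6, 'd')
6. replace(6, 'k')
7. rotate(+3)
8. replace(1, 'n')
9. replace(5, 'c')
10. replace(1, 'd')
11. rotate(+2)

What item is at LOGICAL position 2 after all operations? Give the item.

After op 1 (rotate(-1)): offset=7, physical=[A,B,C,D,E,F,G,H], logical=[H,A,B,C,D,E,F,G]
After op 2 (rotate(-1)): offset=6, physical=[A,B,C,D,E,F,G,H], logical=[G,H,A,B,C,D,E,F]
After op 3 (rotate(-1)): offset=5, physical=[A,B,C,D,E,F,G,H], logical=[F,G,H,A,B,C,D,E]
After op 4 (rotate(+2)): offset=7, physical=[A,B,C,D,E,F,G,H], logical=[H,A,B,C,D,E,F,G]
After op 5 (replace(6, 'd')): offset=7, physical=[A,B,C,D,E,d,G,H], logical=[H,A,B,C,D,E,d,G]
After op 6 (replace(6, 'k')): offset=7, physical=[A,B,C,D,E,k,G,H], logical=[H,A,B,C,D,E,k,G]
After op 7 (rotate(+3)): offset=2, physical=[A,B,C,D,E,k,G,H], logical=[C,D,E,k,G,H,A,B]
After op 8 (replace(1, 'n')): offset=2, physical=[A,B,C,n,E,k,G,H], logical=[C,n,E,k,G,H,A,B]
After op 9 (replace(5, 'c')): offset=2, physical=[A,B,C,n,E,k,G,c], logical=[C,n,E,k,G,c,A,B]
After op 10 (replace(1, 'd')): offset=2, physical=[A,B,C,d,E,k,G,c], logical=[C,d,E,k,G,c,A,B]
After op 11 (rotate(+2)): offset=4, physical=[A,B,C,d,E,k,G,c], logical=[E,k,G,c,A,B,C,d]

Answer: G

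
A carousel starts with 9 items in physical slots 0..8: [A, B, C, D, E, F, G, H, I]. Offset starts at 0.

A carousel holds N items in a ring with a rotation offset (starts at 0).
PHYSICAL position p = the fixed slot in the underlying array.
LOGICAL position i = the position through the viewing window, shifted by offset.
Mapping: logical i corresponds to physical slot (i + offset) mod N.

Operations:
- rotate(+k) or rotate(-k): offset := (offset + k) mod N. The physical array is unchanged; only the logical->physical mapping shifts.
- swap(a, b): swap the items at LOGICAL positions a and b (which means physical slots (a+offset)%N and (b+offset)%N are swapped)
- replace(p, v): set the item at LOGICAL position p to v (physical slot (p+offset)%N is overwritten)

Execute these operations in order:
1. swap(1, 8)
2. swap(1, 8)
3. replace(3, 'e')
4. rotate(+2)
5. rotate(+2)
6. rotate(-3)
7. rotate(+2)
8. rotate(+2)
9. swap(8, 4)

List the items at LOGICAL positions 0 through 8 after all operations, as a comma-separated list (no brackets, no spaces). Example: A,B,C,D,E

Answer: F,G,H,I,E,B,C,e,A

Derivation:
After op 1 (swap(1, 8)): offset=0, physical=[A,I,C,D,E,F,G,H,B], logical=[A,I,C,D,E,F,G,H,B]
After op 2 (swap(1, 8)): offset=0, physical=[A,B,C,D,E,F,G,H,I], logical=[A,B,C,D,E,F,G,H,I]
After op 3 (replace(3, 'e')): offset=0, physical=[A,B,C,e,E,F,G,H,I], logical=[A,B,C,e,E,F,G,H,I]
After op 4 (rotate(+2)): offset=2, physical=[A,B,C,e,E,F,G,H,I], logical=[C,e,E,F,G,H,I,A,B]
After op 5 (rotate(+2)): offset=4, physical=[A,B,C,e,E,F,G,H,I], logical=[E,F,G,H,I,A,B,C,e]
After op 6 (rotate(-3)): offset=1, physical=[A,B,C,e,E,F,G,H,I], logical=[B,C,e,E,F,G,H,I,A]
After op 7 (rotate(+2)): offset=3, physical=[A,B,C,e,E,F,G,H,I], logical=[e,E,F,G,H,I,A,B,C]
After op 8 (rotate(+2)): offset=5, physical=[A,B,C,e,E,F,G,H,I], logical=[F,G,H,I,A,B,C,e,E]
After op 9 (swap(8, 4)): offset=5, physical=[E,B,C,e,A,F,G,H,I], logical=[F,G,H,I,E,B,C,e,A]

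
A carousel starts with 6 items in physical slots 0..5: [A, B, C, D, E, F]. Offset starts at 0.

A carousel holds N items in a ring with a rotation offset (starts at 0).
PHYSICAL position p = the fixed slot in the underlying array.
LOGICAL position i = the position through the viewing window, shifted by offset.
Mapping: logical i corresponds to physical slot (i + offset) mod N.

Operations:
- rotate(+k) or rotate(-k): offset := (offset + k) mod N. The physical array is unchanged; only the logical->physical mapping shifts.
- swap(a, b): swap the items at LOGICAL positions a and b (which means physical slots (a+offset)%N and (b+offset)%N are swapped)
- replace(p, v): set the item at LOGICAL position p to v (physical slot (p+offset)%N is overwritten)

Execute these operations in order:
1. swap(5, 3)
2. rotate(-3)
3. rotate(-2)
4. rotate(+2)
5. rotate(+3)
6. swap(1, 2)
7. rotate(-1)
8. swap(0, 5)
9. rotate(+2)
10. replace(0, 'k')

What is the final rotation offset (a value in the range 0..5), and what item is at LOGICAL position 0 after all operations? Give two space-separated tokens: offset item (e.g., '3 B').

After op 1 (swap(5, 3)): offset=0, physical=[A,B,C,F,E,D], logical=[A,B,C,F,E,D]
After op 2 (rotate(-3)): offset=3, physical=[A,B,C,F,E,D], logical=[F,E,D,A,B,C]
After op 3 (rotate(-2)): offset=1, physical=[A,B,C,F,E,D], logical=[B,C,F,E,D,A]
After op 4 (rotate(+2)): offset=3, physical=[A,B,C,F,E,D], logical=[F,E,D,A,B,C]
After op 5 (rotate(+3)): offset=0, physical=[A,B,C,F,E,D], logical=[A,B,C,F,E,D]
After op 6 (swap(1, 2)): offset=0, physical=[A,C,B,F,E,D], logical=[A,C,B,F,E,D]
After op 7 (rotate(-1)): offset=5, physical=[A,C,B,F,E,D], logical=[D,A,C,B,F,E]
After op 8 (swap(0, 5)): offset=5, physical=[A,C,B,F,D,E], logical=[E,A,C,B,F,D]
After op 9 (rotate(+2)): offset=1, physical=[A,C,B,F,D,E], logical=[C,B,F,D,E,A]
After op 10 (replace(0, 'k')): offset=1, physical=[A,k,B,F,D,E], logical=[k,B,F,D,E,A]

Answer: 1 k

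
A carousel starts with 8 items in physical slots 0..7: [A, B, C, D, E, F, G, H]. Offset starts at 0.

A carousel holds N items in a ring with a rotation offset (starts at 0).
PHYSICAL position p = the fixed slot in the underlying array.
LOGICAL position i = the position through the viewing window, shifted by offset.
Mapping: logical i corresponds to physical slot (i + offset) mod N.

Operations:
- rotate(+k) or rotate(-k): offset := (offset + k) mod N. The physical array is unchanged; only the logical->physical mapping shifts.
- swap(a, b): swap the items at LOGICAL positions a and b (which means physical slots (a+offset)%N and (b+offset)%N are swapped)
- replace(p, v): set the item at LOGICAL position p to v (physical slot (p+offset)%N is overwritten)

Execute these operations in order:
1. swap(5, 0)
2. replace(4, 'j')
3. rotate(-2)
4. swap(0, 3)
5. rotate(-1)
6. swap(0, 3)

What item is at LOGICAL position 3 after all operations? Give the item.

After op 1 (swap(5, 0)): offset=0, physical=[F,B,C,D,E,A,G,H], logical=[F,B,C,D,E,A,G,H]
After op 2 (replace(4, 'j')): offset=0, physical=[F,B,C,D,j,A,G,H], logical=[F,B,C,D,j,A,G,H]
After op 3 (rotate(-2)): offset=6, physical=[F,B,C,D,j,A,G,H], logical=[G,H,F,B,C,D,j,A]
After op 4 (swap(0, 3)): offset=6, physical=[F,G,C,D,j,A,B,H], logical=[B,H,F,G,C,D,j,A]
After op 5 (rotate(-1)): offset=5, physical=[F,G,C,D,j,A,B,H], logical=[A,B,H,F,G,C,D,j]
After op 6 (swap(0, 3)): offset=5, physical=[A,G,C,D,j,F,B,H], logical=[F,B,H,A,G,C,D,j]

Answer: A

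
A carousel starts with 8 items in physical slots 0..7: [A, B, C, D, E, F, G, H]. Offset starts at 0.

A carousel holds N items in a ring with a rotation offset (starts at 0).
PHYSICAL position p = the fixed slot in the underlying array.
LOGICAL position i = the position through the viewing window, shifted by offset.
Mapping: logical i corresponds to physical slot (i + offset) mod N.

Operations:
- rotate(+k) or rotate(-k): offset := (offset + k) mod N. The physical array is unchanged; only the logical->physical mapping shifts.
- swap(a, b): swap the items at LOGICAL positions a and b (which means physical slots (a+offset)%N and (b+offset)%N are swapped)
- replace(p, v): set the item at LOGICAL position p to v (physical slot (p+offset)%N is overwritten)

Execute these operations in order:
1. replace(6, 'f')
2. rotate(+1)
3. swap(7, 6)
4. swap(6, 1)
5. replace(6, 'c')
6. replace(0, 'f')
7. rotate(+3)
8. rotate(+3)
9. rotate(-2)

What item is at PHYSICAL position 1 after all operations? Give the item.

Answer: f

Derivation:
After op 1 (replace(6, 'f')): offset=0, physical=[A,B,C,D,E,F,f,H], logical=[A,B,C,D,E,F,f,H]
After op 2 (rotate(+1)): offset=1, physical=[A,B,C,D,E,F,f,H], logical=[B,C,D,E,F,f,H,A]
After op 3 (swap(7, 6)): offset=1, physical=[H,B,C,D,E,F,f,A], logical=[B,C,D,E,F,f,A,H]
After op 4 (swap(6, 1)): offset=1, physical=[H,B,A,D,E,F,f,C], logical=[B,A,D,E,F,f,C,H]
After op 5 (replace(6, 'c')): offset=1, physical=[H,B,A,D,E,F,f,c], logical=[B,A,D,E,F,f,c,H]
After op 6 (replace(0, 'f')): offset=1, physical=[H,f,A,D,E,F,f,c], logical=[f,A,D,E,F,f,c,H]
After op 7 (rotate(+3)): offset=4, physical=[H,f,A,D,E,F,f,c], logical=[E,F,f,c,H,f,A,D]
After op 8 (rotate(+3)): offset=7, physical=[H,f,A,D,E,F,f,c], logical=[c,H,f,A,D,E,F,f]
After op 9 (rotate(-2)): offset=5, physical=[H,f,A,D,E,F,f,c], logical=[F,f,c,H,f,A,D,E]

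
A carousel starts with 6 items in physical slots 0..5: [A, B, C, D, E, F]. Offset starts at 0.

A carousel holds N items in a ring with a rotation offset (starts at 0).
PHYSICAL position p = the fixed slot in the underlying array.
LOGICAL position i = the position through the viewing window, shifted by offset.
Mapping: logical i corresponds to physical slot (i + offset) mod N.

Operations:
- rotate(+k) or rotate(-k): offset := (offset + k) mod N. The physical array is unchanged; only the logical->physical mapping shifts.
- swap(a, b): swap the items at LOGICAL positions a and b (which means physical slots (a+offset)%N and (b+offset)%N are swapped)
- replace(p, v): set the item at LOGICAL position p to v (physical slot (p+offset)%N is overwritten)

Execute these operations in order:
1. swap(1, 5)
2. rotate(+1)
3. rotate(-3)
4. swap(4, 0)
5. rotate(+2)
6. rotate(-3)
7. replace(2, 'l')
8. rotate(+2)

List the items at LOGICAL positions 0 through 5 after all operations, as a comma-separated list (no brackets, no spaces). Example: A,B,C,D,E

Answer: l,A,F,E,D,C

Derivation:
After op 1 (swap(1, 5)): offset=0, physical=[A,F,C,D,E,B], logical=[A,F,C,D,E,B]
After op 2 (rotate(+1)): offset=1, physical=[A,F,C,D,E,B], logical=[F,C,D,E,B,A]
After op 3 (rotate(-3)): offset=4, physical=[A,F,C,D,E,B], logical=[E,B,A,F,C,D]
After op 4 (swap(4, 0)): offset=4, physical=[A,F,E,D,C,B], logical=[C,B,A,F,E,D]
After op 5 (rotate(+2)): offset=0, physical=[A,F,E,D,C,B], logical=[A,F,E,D,C,B]
After op 6 (rotate(-3)): offset=3, physical=[A,F,E,D,C,B], logical=[D,C,B,A,F,E]
After op 7 (replace(2, 'l')): offset=3, physical=[A,F,E,D,C,l], logical=[D,C,l,A,F,E]
After op 8 (rotate(+2)): offset=5, physical=[A,F,E,D,C,l], logical=[l,A,F,E,D,C]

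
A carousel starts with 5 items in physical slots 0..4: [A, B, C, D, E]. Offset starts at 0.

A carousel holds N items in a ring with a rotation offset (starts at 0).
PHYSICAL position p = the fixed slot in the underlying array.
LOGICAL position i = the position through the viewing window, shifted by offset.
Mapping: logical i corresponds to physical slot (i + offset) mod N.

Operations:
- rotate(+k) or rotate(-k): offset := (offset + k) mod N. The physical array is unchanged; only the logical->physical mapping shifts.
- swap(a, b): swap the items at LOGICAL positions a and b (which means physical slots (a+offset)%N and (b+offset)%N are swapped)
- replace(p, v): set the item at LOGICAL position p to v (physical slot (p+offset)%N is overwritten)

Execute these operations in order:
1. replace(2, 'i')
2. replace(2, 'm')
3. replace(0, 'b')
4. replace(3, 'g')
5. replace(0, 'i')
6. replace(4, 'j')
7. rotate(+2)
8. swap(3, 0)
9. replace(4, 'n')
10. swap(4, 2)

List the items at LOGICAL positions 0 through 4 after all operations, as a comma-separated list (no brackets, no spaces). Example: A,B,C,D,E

After op 1 (replace(2, 'i')): offset=0, physical=[A,B,i,D,E], logical=[A,B,i,D,E]
After op 2 (replace(2, 'm')): offset=0, physical=[A,B,m,D,E], logical=[A,B,m,D,E]
After op 3 (replace(0, 'b')): offset=0, physical=[b,B,m,D,E], logical=[b,B,m,D,E]
After op 4 (replace(3, 'g')): offset=0, physical=[b,B,m,g,E], logical=[b,B,m,g,E]
After op 5 (replace(0, 'i')): offset=0, physical=[i,B,m,g,E], logical=[i,B,m,g,E]
After op 6 (replace(4, 'j')): offset=0, physical=[i,B,m,g,j], logical=[i,B,m,g,j]
After op 7 (rotate(+2)): offset=2, physical=[i,B,m,g,j], logical=[m,g,j,i,B]
After op 8 (swap(3, 0)): offset=2, physical=[m,B,i,g,j], logical=[i,g,j,m,B]
After op 9 (replace(4, 'n')): offset=2, physical=[m,n,i,g,j], logical=[i,g,j,m,n]
After op 10 (swap(4, 2)): offset=2, physical=[m,j,i,g,n], logical=[i,g,n,m,j]

Answer: i,g,n,m,j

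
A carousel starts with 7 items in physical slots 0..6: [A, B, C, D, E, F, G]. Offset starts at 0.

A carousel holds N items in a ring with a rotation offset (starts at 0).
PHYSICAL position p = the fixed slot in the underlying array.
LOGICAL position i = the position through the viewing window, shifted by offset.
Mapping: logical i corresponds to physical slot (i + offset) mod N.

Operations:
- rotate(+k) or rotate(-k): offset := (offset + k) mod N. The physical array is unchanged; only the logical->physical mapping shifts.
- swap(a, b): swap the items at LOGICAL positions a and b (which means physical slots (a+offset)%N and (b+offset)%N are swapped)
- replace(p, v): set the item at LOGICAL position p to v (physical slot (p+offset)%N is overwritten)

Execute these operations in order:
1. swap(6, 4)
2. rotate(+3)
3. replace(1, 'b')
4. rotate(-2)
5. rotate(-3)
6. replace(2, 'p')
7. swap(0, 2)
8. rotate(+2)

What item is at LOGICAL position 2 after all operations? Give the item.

Answer: C

Derivation:
After op 1 (swap(6, 4)): offset=0, physical=[A,B,C,D,G,F,E], logical=[A,B,C,D,G,F,E]
After op 2 (rotate(+3)): offset=3, physical=[A,B,C,D,G,F,E], logical=[D,G,F,E,A,B,C]
After op 3 (replace(1, 'b')): offset=3, physical=[A,B,C,D,b,F,E], logical=[D,b,F,E,A,B,C]
After op 4 (rotate(-2)): offset=1, physical=[A,B,C,D,b,F,E], logical=[B,C,D,b,F,E,A]
After op 5 (rotate(-3)): offset=5, physical=[A,B,C,D,b,F,E], logical=[F,E,A,B,C,D,b]
After op 6 (replace(2, 'p')): offset=5, physical=[p,B,C,D,b,F,E], logical=[F,E,p,B,C,D,b]
After op 7 (swap(0, 2)): offset=5, physical=[F,B,C,D,b,p,E], logical=[p,E,F,B,C,D,b]
After op 8 (rotate(+2)): offset=0, physical=[F,B,C,D,b,p,E], logical=[F,B,C,D,b,p,E]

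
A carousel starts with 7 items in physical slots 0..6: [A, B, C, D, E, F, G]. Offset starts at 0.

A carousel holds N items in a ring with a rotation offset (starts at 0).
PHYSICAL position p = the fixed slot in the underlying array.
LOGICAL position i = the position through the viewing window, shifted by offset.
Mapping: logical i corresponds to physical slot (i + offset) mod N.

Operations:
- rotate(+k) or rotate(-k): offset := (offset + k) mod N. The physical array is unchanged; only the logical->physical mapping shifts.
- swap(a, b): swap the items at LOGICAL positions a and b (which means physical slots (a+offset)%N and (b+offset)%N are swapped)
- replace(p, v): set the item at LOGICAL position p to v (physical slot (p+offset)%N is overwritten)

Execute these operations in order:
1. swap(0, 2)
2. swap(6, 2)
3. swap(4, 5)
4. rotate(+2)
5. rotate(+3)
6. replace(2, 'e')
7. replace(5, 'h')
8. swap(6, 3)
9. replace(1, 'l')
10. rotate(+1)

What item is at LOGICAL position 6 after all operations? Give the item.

Answer: E

Derivation:
After op 1 (swap(0, 2)): offset=0, physical=[C,B,A,D,E,F,G], logical=[C,B,A,D,E,F,G]
After op 2 (swap(6, 2)): offset=0, physical=[C,B,G,D,E,F,A], logical=[C,B,G,D,E,F,A]
After op 3 (swap(4, 5)): offset=0, physical=[C,B,G,D,F,E,A], logical=[C,B,G,D,F,E,A]
After op 4 (rotate(+2)): offset=2, physical=[C,B,G,D,F,E,A], logical=[G,D,F,E,A,C,B]
After op 5 (rotate(+3)): offset=5, physical=[C,B,G,D,F,E,A], logical=[E,A,C,B,G,D,F]
After op 6 (replace(2, 'e')): offset=5, physical=[e,B,G,D,F,E,A], logical=[E,A,e,B,G,D,F]
After op 7 (replace(5, 'h')): offset=5, physical=[e,B,G,h,F,E,A], logical=[E,A,e,B,G,h,F]
After op 8 (swap(6, 3)): offset=5, physical=[e,F,G,h,B,E,A], logical=[E,A,e,F,G,h,B]
After op 9 (replace(1, 'l')): offset=5, physical=[e,F,G,h,B,E,l], logical=[E,l,e,F,G,h,B]
After op 10 (rotate(+1)): offset=6, physical=[e,F,G,h,B,E,l], logical=[l,e,F,G,h,B,E]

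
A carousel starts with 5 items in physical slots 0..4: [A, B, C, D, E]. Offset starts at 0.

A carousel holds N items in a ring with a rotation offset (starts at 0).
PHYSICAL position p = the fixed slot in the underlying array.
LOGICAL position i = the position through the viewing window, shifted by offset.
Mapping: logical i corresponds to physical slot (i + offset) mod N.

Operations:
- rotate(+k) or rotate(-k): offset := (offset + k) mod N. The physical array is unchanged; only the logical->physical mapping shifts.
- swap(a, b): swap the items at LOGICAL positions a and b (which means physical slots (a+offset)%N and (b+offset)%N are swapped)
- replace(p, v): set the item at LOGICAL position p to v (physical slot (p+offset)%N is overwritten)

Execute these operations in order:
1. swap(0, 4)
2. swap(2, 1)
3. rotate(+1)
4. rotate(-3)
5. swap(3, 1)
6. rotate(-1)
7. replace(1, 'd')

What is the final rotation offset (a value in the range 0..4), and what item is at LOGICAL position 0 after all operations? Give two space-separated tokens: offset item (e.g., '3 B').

Answer: 2 B

Derivation:
After op 1 (swap(0, 4)): offset=0, physical=[E,B,C,D,A], logical=[E,B,C,D,A]
After op 2 (swap(2, 1)): offset=0, physical=[E,C,B,D,A], logical=[E,C,B,D,A]
After op 3 (rotate(+1)): offset=1, physical=[E,C,B,D,A], logical=[C,B,D,A,E]
After op 4 (rotate(-3)): offset=3, physical=[E,C,B,D,A], logical=[D,A,E,C,B]
After op 5 (swap(3, 1)): offset=3, physical=[E,A,B,D,C], logical=[D,C,E,A,B]
After op 6 (rotate(-1)): offset=2, physical=[E,A,B,D,C], logical=[B,D,C,E,A]
After op 7 (replace(1, 'd')): offset=2, physical=[E,A,B,d,C], logical=[B,d,C,E,A]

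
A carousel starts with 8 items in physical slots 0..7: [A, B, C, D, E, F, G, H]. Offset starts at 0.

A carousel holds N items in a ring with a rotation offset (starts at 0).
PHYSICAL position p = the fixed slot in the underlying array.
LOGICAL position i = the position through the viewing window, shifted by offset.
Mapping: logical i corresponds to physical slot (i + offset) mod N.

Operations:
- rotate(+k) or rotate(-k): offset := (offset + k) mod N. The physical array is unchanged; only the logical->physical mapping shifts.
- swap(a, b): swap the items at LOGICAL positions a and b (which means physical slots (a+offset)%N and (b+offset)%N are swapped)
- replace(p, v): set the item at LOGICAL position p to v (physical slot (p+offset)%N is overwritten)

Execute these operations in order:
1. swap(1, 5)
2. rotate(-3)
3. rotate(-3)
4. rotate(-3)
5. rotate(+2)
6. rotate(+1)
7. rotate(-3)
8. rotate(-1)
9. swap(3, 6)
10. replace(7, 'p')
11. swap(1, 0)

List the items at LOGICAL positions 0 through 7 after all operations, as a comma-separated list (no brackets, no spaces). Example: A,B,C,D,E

Answer: H,G,A,E,C,D,F,p

Derivation:
After op 1 (swap(1, 5)): offset=0, physical=[A,F,C,D,E,B,G,H], logical=[A,F,C,D,E,B,G,H]
After op 2 (rotate(-3)): offset=5, physical=[A,F,C,D,E,B,G,H], logical=[B,G,H,A,F,C,D,E]
After op 3 (rotate(-3)): offset=2, physical=[A,F,C,D,E,B,G,H], logical=[C,D,E,B,G,H,A,F]
After op 4 (rotate(-3)): offset=7, physical=[A,F,C,D,E,B,G,H], logical=[H,A,F,C,D,E,B,G]
After op 5 (rotate(+2)): offset=1, physical=[A,F,C,D,E,B,G,H], logical=[F,C,D,E,B,G,H,A]
After op 6 (rotate(+1)): offset=2, physical=[A,F,C,D,E,B,G,H], logical=[C,D,E,B,G,H,A,F]
After op 7 (rotate(-3)): offset=7, physical=[A,F,C,D,E,B,G,H], logical=[H,A,F,C,D,E,B,G]
After op 8 (rotate(-1)): offset=6, physical=[A,F,C,D,E,B,G,H], logical=[G,H,A,F,C,D,E,B]
After op 9 (swap(3, 6)): offset=6, physical=[A,E,C,D,F,B,G,H], logical=[G,H,A,E,C,D,F,B]
After op 10 (replace(7, 'p')): offset=6, physical=[A,E,C,D,F,p,G,H], logical=[G,H,A,E,C,D,F,p]
After op 11 (swap(1, 0)): offset=6, physical=[A,E,C,D,F,p,H,G], logical=[H,G,A,E,C,D,F,p]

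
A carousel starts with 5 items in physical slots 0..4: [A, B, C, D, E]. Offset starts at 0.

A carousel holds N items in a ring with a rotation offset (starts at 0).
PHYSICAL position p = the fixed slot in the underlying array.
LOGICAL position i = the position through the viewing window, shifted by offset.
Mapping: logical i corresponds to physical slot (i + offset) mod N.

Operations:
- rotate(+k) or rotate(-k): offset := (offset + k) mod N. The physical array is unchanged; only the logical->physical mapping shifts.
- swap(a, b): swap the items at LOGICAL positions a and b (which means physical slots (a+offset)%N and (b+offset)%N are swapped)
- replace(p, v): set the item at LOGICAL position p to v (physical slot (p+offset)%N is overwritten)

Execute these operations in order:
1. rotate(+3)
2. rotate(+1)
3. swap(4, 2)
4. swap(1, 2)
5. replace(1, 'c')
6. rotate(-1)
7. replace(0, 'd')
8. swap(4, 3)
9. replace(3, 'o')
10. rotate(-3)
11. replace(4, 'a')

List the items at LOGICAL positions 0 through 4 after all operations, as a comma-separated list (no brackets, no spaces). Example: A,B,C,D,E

After op 1 (rotate(+3)): offset=3, physical=[A,B,C,D,E], logical=[D,E,A,B,C]
After op 2 (rotate(+1)): offset=4, physical=[A,B,C,D,E], logical=[E,A,B,C,D]
After op 3 (swap(4, 2)): offset=4, physical=[A,D,C,B,E], logical=[E,A,D,C,B]
After op 4 (swap(1, 2)): offset=4, physical=[D,A,C,B,E], logical=[E,D,A,C,B]
After op 5 (replace(1, 'c')): offset=4, physical=[c,A,C,B,E], logical=[E,c,A,C,B]
After op 6 (rotate(-1)): offset=3, physical=[c,A,C,B,E], logical=[B,E,c,A,C]
After op 7 (replace(0, 'd')): offset=3, physical=[c,A,C,d,E], logical=[d,E,c,A,C]
After op 8 (swap(4, 3)): offset=3, physical=[c,C,A,d,E], logical=[d,E,c,C,A]
After op 9 (replace(3, 'o')): offset=3, physical=[c,o,A,d,E], logical=[d,E,c,o,A]
After op 10 (rotate(-3)): offset=0, physical=[c,o,A,d,E], logical=[c,o,A,d,E]
After op 11 (replace(4, 'a')): offset=0, physical=[c,o,A,d,a], logical=[c,o,A,d,a]

Answer: c,o,A,d,a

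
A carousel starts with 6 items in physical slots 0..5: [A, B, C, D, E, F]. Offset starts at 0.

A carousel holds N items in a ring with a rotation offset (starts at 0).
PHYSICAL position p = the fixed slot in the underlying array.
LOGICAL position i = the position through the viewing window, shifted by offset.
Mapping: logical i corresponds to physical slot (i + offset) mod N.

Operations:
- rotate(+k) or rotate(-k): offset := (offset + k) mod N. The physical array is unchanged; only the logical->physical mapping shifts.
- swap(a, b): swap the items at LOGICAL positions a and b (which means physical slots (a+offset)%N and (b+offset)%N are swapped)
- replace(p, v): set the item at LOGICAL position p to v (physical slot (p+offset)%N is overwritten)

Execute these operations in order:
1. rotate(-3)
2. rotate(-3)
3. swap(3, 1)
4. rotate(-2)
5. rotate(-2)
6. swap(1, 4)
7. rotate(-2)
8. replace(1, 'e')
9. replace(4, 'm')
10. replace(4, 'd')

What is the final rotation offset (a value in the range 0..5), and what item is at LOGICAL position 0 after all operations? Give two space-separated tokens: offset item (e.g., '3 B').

After op 1 (rotate(-3)): offset=3, physical=[A,B,C,D,E,F], logical=[D,E,F,A,B,C]
After op 2 (rotate(-3)): offset=0, physical=[A,B,C,D,E,F], logical=[A,B,C,D,E,F]
After op 3 (swap(3, 1)): offset=0, physical=[A,D,C,B,E,F], logical=[A,D,C,B,E,F]
After op 4 (rotate(-2)): offset=4, physical=[A,D,C,B,E,F], logical=[E,F,A,D,C,B]
After op 5 (rotate(-2)): offset=2, physical=[A,D,C,B,E,F], logical=[C,B,E,F,A,D]
After op 6 (swap(1, 4)): offset=2, physical=[B,D,C,A,E,F], logical=[C,A,E,F,B,D]
After op 7 (rotate(-2)): offset=0, physical=[B,D,C,A,E,F], logical=[B,D,C,A,E,F]
After op 8 (replace(1, 'e')): offset=0, physical=[B,e,C,A,E,F], logical=[B,e,C,A,E,F]
After op 9 (replace(4, 'm')): offset=0, physical=[B,e,C,A,m,F], logical=[B,e,C,A,m,F]
After op 10 (replace(4, 'd')): offset=0, physical=[B,e,C,A,d,F], logical=[B,e,C,A,d,F]

Answer: 0 B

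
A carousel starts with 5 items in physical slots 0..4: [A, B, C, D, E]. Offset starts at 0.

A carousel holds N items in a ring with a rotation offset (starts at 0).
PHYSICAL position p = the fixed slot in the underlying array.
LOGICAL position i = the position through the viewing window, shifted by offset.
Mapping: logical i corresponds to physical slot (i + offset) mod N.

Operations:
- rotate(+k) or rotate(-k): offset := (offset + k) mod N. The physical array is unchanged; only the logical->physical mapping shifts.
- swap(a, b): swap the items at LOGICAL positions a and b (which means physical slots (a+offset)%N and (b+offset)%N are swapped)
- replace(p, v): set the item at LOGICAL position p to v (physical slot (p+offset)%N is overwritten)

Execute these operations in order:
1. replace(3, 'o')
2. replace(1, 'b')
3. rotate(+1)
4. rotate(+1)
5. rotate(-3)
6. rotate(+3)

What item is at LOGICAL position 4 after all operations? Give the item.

Answer: b

Derivation:
After op 1 (replace(3, 'o')): offset=0, physical=[A,B,C,o,E], logical=[A,B,C,o,E]
After op 2 (replace(1, 'b')): offset=0, physical=[A,b,C,o,E], logical=[A,b,C,o,E]
After op 3 (rotate(+1)): offset=1, physical=[A,b,C,o,E], logical=[b,C,o,E,A]
After op 4 (rotate(+1)): offset=2, physical=[A,b,C,o,E], logical=[C,o,E,A,b]
After op 5 (rotate(-3)): offset=4, physical=[A,b,C,o,E], logical=[E,A,b,C,o]
After op 6 (rotate(+3)): offset=2, physical=[A,b,C,o,E], logical=[C,o,E,A,b]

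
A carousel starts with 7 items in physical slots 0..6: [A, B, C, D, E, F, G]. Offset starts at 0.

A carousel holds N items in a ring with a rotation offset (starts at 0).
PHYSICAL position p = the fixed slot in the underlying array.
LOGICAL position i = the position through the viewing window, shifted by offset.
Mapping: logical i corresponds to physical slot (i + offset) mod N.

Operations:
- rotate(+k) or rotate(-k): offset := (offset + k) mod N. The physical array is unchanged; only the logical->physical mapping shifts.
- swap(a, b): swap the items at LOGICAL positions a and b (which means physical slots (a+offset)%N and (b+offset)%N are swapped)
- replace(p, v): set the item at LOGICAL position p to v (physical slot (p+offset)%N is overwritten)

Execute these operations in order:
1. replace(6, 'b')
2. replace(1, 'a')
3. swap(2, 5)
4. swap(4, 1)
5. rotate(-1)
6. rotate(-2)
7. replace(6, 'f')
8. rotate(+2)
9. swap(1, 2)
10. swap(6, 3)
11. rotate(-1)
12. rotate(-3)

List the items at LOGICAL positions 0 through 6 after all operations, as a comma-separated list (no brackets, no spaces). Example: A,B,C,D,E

After op 1 (replace(6, 'b')): offset=0, physical=[A,B,C,D,E,F,b], logical=[A,B,C,D,E,F,b]
After op 2 (replace(1, 'a')): offset=0, physical=[A,a,C,D,E,F,b], logical=[A,a,C,D,E,F,b]
After op 3 (swap(2, 5)): offset=0, physical=[A,a,F,D,E,C,b], logical=[A,a,F,D,E,C,b]
After op 4 (swap(4, 1)): offset=0, physical=[A,E,F,D,a,C,b], logical=[A,E,F,D,a,C,b]
After op 5 (rotate(-1)): offset=6, physical=[A,E,F,D,a,C,b], logical=[b,A,E,F,D,a,C]
After op 6 (rotate(-2)): offset=4, physical=[A,E,F,D,a,C,b], logical=[a,C,b,A,E,F,D]
After op 7 (replace(6, 'f')): offset=4, physical=[A,E,F,f,a,C,b], logical=[a,C,b,A,E,F,f]
After op 8 (rotate(+2)): offset=6, physical=[A,E,F,f,a,C,b], logical=[b,A,E,F,f,a,C]
After op 9 (swap(1, 2)): offset=6, physical=[E,A,F,f,a,C,b], logical=[b,E,A,F,f,a,C]
After op 10 (swap(6, 3)): offset=6, physical=[E,A,C,f,a,F,b], logical=[b,E,A,C,f,a,F]
After op 11 (rotate(-1)): offset=5, physical=[E,A,C,f,a,F,b], logical=[F,b,E,A,C,f,a]
After op 12 (rotate(-3)): offset=2, physical=[E,A,C,f,a,F,b], logical=[C,f,a,F,b,E,A]

Answer: C,f,a,F,b,E,A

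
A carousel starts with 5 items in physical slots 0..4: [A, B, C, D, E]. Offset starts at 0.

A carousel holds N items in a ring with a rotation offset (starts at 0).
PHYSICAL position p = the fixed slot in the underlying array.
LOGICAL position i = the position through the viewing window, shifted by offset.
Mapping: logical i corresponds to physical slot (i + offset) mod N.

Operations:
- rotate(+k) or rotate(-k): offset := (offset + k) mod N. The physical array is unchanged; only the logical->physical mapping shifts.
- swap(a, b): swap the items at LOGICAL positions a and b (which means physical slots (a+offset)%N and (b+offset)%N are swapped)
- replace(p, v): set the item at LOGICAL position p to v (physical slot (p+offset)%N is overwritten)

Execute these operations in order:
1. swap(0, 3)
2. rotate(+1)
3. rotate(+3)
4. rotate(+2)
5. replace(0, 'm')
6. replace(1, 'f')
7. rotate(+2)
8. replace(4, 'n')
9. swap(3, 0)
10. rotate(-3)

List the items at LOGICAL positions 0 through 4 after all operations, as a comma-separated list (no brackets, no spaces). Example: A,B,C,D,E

Answer: D,A,n,m,E

Derivation:
After op 1 (swap(0, 3)): offset=0, physical=[D,B,C,A,E], logical=[D,B,C,A,E]
After op 2 (rotate(+1)): offset=1, physical=[D,B,C,A,E], logical=[B,C,A,E,D]
After op 3 (rotate(+3)): offset=4, physical=[D,B,C,A,E], logical=[E,D,B,C,A]
After op 4 (rotate(+2)): offset=1, physical=[D,B,C,A,E], logical=[B,C,A,E,D]
After op 5 (replace(0, 'm')): offset=1, physical=[D,m,C,A,E], logical=[m,C,A,E,D]
After op 6 (replace(1, 'f')): offset=1, physical=[D,m,f,A,E], logical=[m,f,A,E,D]
After op 7 (rotate(+2)): offset=3, physical=[D,m,f,A,E], logical=[A,E,D,m,f]
After op 8 (replace(4, 'n')): offset=3, physical=[D,m,n,A,E], logical=[A,E,D,m,n]
After op 9 (swap(3, 0)): offset=3, physical=[D,A,n,m,E], logical=[m,E,D,A,n]
After op 10 (rotate(-3)): offset=0, physical=[D,A,n,m,E], logical=[D,A,n,m,E]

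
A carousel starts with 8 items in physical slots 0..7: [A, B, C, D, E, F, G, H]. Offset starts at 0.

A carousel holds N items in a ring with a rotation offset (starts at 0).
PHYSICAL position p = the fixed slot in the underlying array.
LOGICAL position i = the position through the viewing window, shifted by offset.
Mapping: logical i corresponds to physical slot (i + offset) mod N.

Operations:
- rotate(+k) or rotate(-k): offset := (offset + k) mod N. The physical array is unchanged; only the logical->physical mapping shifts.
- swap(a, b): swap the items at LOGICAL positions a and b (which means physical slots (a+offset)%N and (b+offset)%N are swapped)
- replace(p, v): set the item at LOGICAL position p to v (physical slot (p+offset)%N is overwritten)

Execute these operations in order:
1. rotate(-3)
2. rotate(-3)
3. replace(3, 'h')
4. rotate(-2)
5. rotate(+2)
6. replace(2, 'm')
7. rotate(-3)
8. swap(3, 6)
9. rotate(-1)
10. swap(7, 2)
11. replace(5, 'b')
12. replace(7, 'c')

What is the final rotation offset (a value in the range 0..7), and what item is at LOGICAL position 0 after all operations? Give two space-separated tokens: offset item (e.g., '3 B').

After op 1 (rotate(-3)): offset=5, physical=[A,B,C,D,E,F,G,H], logical=[F,G,H,A,B,C,D,E]
After op 2 (rotate(-3)): offset=2, physical=[A,B,C,D,E,F,G,H], logical=[C,D,E,F,G,H,A,B]
After op 3 (replace(3, 'h')): offset=2, physical=[A,B,C,D,E,h,G,H], logical=[C,D,E,h,G,H,A,B]
After op 4 (rotate(-2)): offset=0, physical=[A,B,C,D,E,h,G,H], logical=[A,B,C,D,E,h,G,H]
After op 5 (rotate(+2)): offset=2, physical=[A,B,C,D,E,h,G,H], logical=[C,D,E,h,G,H,A,B]
After op 6 (replace(2, 'm')): offset=2, physical=[A,B,C,D,m,h,G,H], logical=[C,D,m,h,G,H,A,B]
After op 7 (rotate(-3)): offset=7, physical=[A,B,C,D,m,h,G,H], logical=[H,A,B,C,D,m,h,G]
After op 8 (swap(3, 6)): offset=7, physical=[A,B,h,D,m,C,G,H], logical=[H,A,B,h,D,m,C,G]
After op 9 (rotate(-1)): offset=6, physical=[A,B,h,D,m,C,G,H], logical=[G,H,A,B,h,D,m,C]
After op 10 (swap(7, 2)): offset=6, physical=[C,B,h,D,m,A,G,H], logical=[G,H,C,B,h,D,m,A]
After op 11 (replace(5, 'b')): offset=6, physical=[C,B,h,b,m,A,G,H], logical=[G,H,C,B,h,b,m,A]
After op 12 (replace(7, 'c')): offset=6, physical=[C,B,h,b,m,c,G,H], logical=[G,H,C,B,h,b,m,c]

Answer: 6 G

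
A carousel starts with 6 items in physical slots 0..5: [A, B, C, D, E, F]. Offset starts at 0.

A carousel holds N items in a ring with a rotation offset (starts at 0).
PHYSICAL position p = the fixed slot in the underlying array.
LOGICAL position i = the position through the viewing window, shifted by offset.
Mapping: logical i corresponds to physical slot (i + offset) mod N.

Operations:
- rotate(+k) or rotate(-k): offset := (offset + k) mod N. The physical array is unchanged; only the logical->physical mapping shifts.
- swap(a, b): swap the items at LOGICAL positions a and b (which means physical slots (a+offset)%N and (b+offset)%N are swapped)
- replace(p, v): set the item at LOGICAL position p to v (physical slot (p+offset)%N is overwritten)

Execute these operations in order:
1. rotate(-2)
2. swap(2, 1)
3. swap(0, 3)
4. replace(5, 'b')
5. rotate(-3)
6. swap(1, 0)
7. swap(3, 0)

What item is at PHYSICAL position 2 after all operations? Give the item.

Answer: E

Derivation:
After op 1 (rotate(-2)): offset=4, physical=[A,B,C,D,E,F], logical=[E,F,A,B,C,D]
After op 2 (swap(2, 1)): offset=4, physical=[F,B,C,D,E,A], logical=[E,A,F,B,C,D]
After op 3 (swap(0, 3)): offset=4, physical=[F,E,C,D,B,A], logical=[B,A,F,E,C,D]
After op 4 (replace(5, 'b')): offset=4, physical=[F,E,C,b,B,A], logical=[B,A,F,E,C,b]
After op 5 (rotate(-3)): offset=1, physical=[F,E,C,b,B,A], logical=[E,C,b,B,A,F]
After op 6 (swap(1, 0)): offset=1, physical=[F,C,E,b,B,A], logical=[C,E,b,B,A,F]
After op 7 (swap(3, 0)): offset=1, physical=[F,B,E,b,C,A], logical=[B,E,b,C,A,F]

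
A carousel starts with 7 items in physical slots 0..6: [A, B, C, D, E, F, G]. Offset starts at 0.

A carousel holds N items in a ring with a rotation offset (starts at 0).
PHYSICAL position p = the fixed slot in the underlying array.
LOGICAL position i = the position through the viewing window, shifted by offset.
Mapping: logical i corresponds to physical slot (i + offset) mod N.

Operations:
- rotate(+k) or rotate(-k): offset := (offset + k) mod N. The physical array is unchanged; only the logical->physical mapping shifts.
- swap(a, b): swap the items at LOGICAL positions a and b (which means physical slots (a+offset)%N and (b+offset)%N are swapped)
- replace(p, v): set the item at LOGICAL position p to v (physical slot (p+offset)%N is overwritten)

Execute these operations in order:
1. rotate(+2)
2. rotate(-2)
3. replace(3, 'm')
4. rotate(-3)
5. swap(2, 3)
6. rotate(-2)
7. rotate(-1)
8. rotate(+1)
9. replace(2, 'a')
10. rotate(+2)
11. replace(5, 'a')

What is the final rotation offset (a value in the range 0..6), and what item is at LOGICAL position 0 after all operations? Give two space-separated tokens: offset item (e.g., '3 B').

Answer: 4 a

Derivation:
After op 1 (rotate(+2)): offset=2, physical=[A,B,C,D,E,F,G], logical=[C,D,E,F,G,A,B]
After op 2 (rotate(-2)): offset=0, physical=[A,B,C,D,E,F,G], logical=[A,B,C,D,E,F,G]
After op 3 (replace(3, 'm')): offset=0, physical=[A,B,C,m,E,F,G], logical=[A,B,C,m,E,F,G]
After op 4 (rotate(-3)): offset=4, physical=[A,B,C,m,E,F,G], logical=[E,F,G,A,B,C,m]
After op 5 (swap(2, 3)): offset=4, physical=[G,B,C,m,E,F,A], logical=[E,F,A,G,B,C,m]
After op 6 (rotate(-2)): offset=2, physical=[G,B,C,m,E,F,A], logical=[C,m,E,F,A,G,B]
After op 7 (rotate(-1)): offset=1, physical=[G,B,C,m,E,F,A], logical=[B,C,m,E,F,A,G]
After op 8 (rotate(+1)): offset=2, physical=[G,B,C,m,E,F,A], logical=[C,m,E,F,A,G,B]
After op 9 (replace(2, 'a')): offset=2, physical=[G,B,C,m,a,F,A], logical=[C,m,a,F,A,G,B]
After op 10 (rotate(+2)): offset=4, physical=[G,B,C,m,a,F,A], logical=[a,F,A,G,B,C,m]
After op 11 (replace(5, 'a')): offset=4, physical=[G,B,a,m,a,F,A], logical=[a,F,A,G,B,a,m]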